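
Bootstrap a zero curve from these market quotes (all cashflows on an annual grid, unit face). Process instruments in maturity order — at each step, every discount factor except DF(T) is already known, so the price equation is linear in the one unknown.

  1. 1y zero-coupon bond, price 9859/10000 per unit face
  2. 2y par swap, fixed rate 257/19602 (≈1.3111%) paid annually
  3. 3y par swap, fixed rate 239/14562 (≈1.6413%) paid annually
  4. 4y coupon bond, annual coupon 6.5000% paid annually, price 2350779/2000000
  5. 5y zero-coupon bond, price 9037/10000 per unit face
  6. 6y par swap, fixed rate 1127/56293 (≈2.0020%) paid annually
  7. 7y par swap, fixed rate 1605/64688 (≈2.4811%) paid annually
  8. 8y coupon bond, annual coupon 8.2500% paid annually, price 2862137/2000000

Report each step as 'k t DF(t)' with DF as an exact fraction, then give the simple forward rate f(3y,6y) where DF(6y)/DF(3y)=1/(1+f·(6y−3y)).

step 1 [1y] zero: DF = P = 9859/10000 ≈ 0.985900
step 2 [2y] swap r/1=257/19602: DF=(1 − 257/19602·(0.985900))/(1+257/19602) = 9743/10000 ≈ 0.974300
step 3 [3y] swap r/1=239/14562: DF=(1 − 239/14562·(0.985900+0.974300))/(1+239/14562) = 4761/5000 ≈ 0.952200
step 4 [4y] bond c/1=13/200: DF=(2350779/2000000 − 13/200·(0.985900+0.974300+0.952200))/(1+13/200) = 9259/10000 ≈ 0.925900
step 5 [5y] zero: DF = P = 9037/10000 ≈ 0.903700
step 6 [6y] swap r/1=1127/56293: DF=(1 − 1127/56293·(0.985900+0.974300+0.952200+0.925900+0.903700))/(1+1127/56293) = 8873/10000 ≈ 0.887300
step 7 [7y] swap r/1=1605/64688: DF=(1 − 1605/64688·(0.985900+0.974300+0.952200+0.925900+0.903700+0.887300))/(1+1605/64688) = 1679/2000 ≈ 0.839500
step 8 [8y] bond c/1=33/400: DF=(2862137/2000000 − 33/400·(0.985900+0.974300+0.952200+0.925900+0.903700+0.887300+0.839500))/(1+33/400) = 829/1000 ≈ 0.829000

1 1 9859/10000
2 2 9743/10000
3 3 4761/5000
4 4 9259/10000
5 5 9037/10000
6 6 8873/10000
7 7 1679/2000
8 8 829/1000
f(3y,6y) = ((4761/5000)/(8873/10000) − 1)/(3) = 649/26619 ≈ 2.4381%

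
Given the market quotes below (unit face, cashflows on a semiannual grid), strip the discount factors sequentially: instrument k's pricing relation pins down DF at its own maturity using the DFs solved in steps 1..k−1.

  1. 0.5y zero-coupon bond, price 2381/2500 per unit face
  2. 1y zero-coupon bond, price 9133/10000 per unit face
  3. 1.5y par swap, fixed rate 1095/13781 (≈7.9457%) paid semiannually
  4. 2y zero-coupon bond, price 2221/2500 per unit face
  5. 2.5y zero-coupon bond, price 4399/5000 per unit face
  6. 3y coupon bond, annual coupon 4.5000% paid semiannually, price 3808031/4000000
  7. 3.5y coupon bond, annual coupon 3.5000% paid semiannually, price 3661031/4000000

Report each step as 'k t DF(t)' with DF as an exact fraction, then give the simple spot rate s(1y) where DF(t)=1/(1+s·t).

1 1/2 2381/2500
2 1 9133/10000
3 3/2 1781/2000
4 2 2221/2500
5 5/2 4399/5000
6 3 1663/2000
7 7/2 4037/5000
s(1y) = (1/(9133/10000) − 1)/(1) = 867/9133 ≈ 9.4930%

step 1 [0.5y] zero: DF = P = 2381/2500 ≈ 0.952400
step 2 [1y] zero: DF = P = 9133/10000 ≈ 0.913300
step 3 [1.5y] swap r/2=1095/27562: DF=(1 − 1095/27562·(0.952400+0.913300))/(1+1095/27562) = 1781/2000 ≈ 0.890500
step 4 [2y] zero: DF = P = 2221/2500 ≈ 0.888400
step 5 [2.5y] zero: DF = P = 4399/5000 ≈ 0.879800
step 6 [3y] bond c/2=9/400: DF=(3808031/4000000 − 9/400·(0.952400+0.913300+0.890500+0.888400+0.879800))/(1+9/400) = 1663/2000 ≈ 0.831500
step 7 [3.5y] bond c/2=7/400: DF=(3661031/4000000 − 7/400·(0.952400+0.913300+0.890500+0.888400+0.879800+0.831500))/(1+7/400) = 4037/5000 ≈ 0.807400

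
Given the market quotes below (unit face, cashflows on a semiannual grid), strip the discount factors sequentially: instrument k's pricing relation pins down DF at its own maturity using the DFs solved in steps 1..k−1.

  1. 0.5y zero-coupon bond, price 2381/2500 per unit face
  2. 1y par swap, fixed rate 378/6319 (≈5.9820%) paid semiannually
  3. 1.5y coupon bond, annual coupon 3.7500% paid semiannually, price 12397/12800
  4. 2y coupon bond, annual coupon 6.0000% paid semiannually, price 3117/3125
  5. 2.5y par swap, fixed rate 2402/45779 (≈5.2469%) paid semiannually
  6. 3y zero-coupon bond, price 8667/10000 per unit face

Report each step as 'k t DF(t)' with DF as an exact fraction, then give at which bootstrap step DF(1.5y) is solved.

1 1/2 2381/2500
2 1 9433/10000
3 3/2 4579/5000
4 2 1773/2000
5 5/2 8799/10000
6 3 8667/10000
DF(1.5y) is solved at step 3

step 1 [0.5y] zero: DF = P = 2381/2500 ≈ 0.952400
step 2 [1y] swap r/2=189/6319: DF=(1 − 189/6319·(0.952400))/(1+189/6319) = 9433/10000 ≈ 0.943300
step 3 [1.5y] bond c/2=3/160: DF=(12397/12800 − 3/160·(0.952400+0.943300))/(1+3/160) = 4579/5000 ≈ 0.915800
step 4 [2y] bond c/2=3/100: DF=(3117/3125 − 3/100·(0.952400+0.943300+0.915800))/(1+3/100) = 1773/2000 ≈ 0.886500
step 5 [2.5y] swap r/2=1201/45779: DF=(1 − 1201/45779·(0.952400+0.943300+0.915800+0.886500))/(1+1201/45779) = 8799/10000 ≈ 0.879900
step 6 [3y] zero: DF = P = 8667/10000 ≈ 0.866700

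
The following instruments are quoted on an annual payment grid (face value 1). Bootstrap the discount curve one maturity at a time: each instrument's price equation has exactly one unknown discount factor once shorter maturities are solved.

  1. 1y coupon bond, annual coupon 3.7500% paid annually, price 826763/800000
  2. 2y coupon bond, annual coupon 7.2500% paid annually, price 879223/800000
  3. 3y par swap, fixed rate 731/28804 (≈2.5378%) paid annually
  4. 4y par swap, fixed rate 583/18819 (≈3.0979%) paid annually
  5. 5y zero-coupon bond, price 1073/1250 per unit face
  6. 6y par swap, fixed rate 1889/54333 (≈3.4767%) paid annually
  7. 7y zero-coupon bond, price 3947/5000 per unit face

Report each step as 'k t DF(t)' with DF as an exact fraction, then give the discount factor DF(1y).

1 1 9961/10000
2 2 4787/5000
3 3 9269/10000
4 4 4417/5000
5 5 1073/1250
6 6 8111/10000
7 7 3947/5000
DF(1y) = 9961/10000 ≈ 0.996100

step 1 [1y] bond c/1=3/80: DF=(826763/800000 − 3/80·(0))/(1+3/80) = 9961/10000 ≈ 0.996100
step 2 [2y] bond c/1=29/400: DF=(879223/800000 − 29/400·(0.996100))/(1+29/400) = 4787/5000 ≈ 0.957400
step 3 [3y] swap r/1=731/28804: DF=(1 − 731/28804·(0.996100+0.957400))/(1+731/28804) = 9269/10000 ≈ 0.926900
step 4 [4y] swap r/1=583/18819: DF=(1 − 583/18819·(0.996100+0.957400+0.926900))/(1+583/18819) = 4417/5000 ≈ 0.883400
step 5 [5y] zero: DF = P = 1073/1250 ≈ 0.858400
step 6 [6y] swap r/1=1889/54333: DF=(1 − 1889/54333·(0.996100+0.957400+0.926900+0.883400+0.858400))/(1+1889/54333) = 8111/10000 ≈ 0.811100
step 7 [7y] zero: DF = P = 3947/5000 ≈ 0.789400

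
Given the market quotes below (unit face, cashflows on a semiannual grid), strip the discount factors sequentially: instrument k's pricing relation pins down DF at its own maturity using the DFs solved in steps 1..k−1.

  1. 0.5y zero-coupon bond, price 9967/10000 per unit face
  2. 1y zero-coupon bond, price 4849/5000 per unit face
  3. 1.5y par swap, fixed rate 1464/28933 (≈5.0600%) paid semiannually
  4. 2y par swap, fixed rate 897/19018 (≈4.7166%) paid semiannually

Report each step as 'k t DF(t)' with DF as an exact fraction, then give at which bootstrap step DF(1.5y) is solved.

step 1 [0.5y] zero: DF = P = 9967/10000 ≈ 0.996700
step 2 [1y] zero: DF = P = 4849/5000 ≈ 0.969800
step 3 [1.5y] swap r/2=732/28933: DF=(1 − 732/28933·(0.996700+0.969800))/(1+732/28933) = 2317/2500 ≈ 0.926800
step 4 [2y] swap r/2=897/38036: DF=(1 − 897/38036·(0.996700+0.969800+0.926800))/(1+897/38036) = 9103/10000 ≈ 0.910300

1 1/2 9967/10000
2 1 4849/5000
3 3/2 2317/2500
4 2 9103/10000
DF(1.5y) is solved at step 3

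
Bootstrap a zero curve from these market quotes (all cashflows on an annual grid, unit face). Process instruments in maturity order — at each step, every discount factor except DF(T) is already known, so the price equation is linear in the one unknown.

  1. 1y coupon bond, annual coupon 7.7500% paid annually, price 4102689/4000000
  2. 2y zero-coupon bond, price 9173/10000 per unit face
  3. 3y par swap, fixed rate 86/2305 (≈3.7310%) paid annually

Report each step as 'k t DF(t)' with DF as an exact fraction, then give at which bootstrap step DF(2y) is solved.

step 1 [1y] bond c/1=31/400: DF=(4102689/4000000 − 31/400·(0))/(1+31/400) = 9519/10000 ≈ 0.951900
step 2 [2y] zero: DF = P = 9173/10000 ≈ 0.917300
step 3 [3y] swap r/1=86/2305: DF=(1 − 86/2305·(0.951900+0.917300))/(1+86/2305) = 1121/1250 ≈ 0.896800

1 1 9519/10000
2 2 9173/10000
3 3 1121/1250
DF(2y) is solved at step 2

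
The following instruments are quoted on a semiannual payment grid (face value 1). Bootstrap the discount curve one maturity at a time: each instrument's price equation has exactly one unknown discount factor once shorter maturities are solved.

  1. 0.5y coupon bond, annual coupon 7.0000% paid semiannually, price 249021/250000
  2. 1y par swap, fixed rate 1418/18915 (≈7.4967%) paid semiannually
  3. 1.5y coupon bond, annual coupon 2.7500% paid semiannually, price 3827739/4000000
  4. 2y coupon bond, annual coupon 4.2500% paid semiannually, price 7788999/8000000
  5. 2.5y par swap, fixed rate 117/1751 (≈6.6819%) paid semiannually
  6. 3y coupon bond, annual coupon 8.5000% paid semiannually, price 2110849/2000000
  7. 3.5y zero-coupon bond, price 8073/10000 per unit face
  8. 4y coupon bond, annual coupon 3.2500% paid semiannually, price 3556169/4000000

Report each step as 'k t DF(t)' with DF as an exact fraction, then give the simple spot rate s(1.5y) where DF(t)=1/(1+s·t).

1 1/2 1203/1250
2 1 9291/10000
3 3/2 9183/10000
4 2 8949/10000
5 5/2 8479/10000
6 3 2067/2500
7 7/2 8073/10000
8 4 7759/10000
s(1.5y) = (1/(9183/10000) − 1)/(3/2) = 1634/27549 ≈ 5.9312%

step 1 [0.5y] bond c/2=7/200: DF=(249021/250000 − 7/200·(0))/(1+7/200) = 1203/1250 ≈ 0.962400
step 2 [1y] swap r/2=709/18915: DF=(1 − 709/18915·(0.962400))/(1+709/18915) = 9291/10000 ≈ 0.929100
step 3 [1.5y] bond c/2=11/800: DF=(3827739/4000000 − 11/800·(0.962400+0.929100))/(1+11/800) = 9183/10000 ≈ 0.918300
step 4 [2y] bond c/2=17/800: DF=(7788999/8000000 − 17/800·(0.962400+0.929100+0.918300))/(1+17/800) = 8949/10000 ≈ 0.894900
step 5 [2.5y] swap r/2=117/3502: DF=(1 − 117/3502·(0.962400+0.929100+0.918300+0.894900))/(1+117/3502) = 8479/10000 ≈ 0.847900
step 6 [3y] bond c/2=17/400: DF=(2110849/2000000 − 17/400·(0.962400+0.929100+0.918300+0.894900+0.847900))/(1+17/400) = 2067/2500 ≈ 0.826800
step 7 [3.5y] zero: DF = P = 8073/10000 ≈ 0.807300
step 8 [4y] bond c/2=13/800: DF=(3556169/4000000 − 13/800·(0.962400+0.929100+0.918300+0.894900+0.847900+0.826800+0.807300))/(1+13/800) = 7759/10000 ≈ 0.775900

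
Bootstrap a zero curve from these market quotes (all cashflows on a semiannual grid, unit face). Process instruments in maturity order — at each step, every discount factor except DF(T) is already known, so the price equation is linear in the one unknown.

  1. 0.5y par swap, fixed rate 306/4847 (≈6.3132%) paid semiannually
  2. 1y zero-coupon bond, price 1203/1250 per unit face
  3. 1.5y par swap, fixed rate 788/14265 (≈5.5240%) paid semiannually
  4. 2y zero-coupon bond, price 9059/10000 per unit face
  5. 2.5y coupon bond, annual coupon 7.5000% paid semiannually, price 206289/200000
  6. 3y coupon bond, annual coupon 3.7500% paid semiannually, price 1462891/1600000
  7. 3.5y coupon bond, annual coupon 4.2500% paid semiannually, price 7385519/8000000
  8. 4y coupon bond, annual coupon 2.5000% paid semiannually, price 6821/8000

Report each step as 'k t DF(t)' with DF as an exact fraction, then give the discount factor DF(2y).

1 1/2 4847/5000
2 1 1203/1250
3 3/2 2303/2500
4 2 9059/10000
5 5/2 8583/10000
6 3 13/16
7 7/2 791/1000
8 4 7653/10000
DF(2y) = 9059/10000 ≈ 0.905900

step 1 [0.5y] swap r/2=153/4847: DF=(1 − 153/4847·(0))/(1+153/4847) = 4847/5000 ≈ 0.969400
step 2 [1y] zero: DF = P = 1203/1250 ≈ 0.962400
step 3 [1.5y] swap r/2=394/14265: DF=(1 − 394/14265·(0.969400+0.962400))/(1+394/14265) = 2303/2500 ≈ 0.921200
step 4 [2y] zero: DF = P = 9059/10000 ≈ 0.905900
step 5 [2.5y] bond c/2=3/80: DF=(206289/200000 − 3/80·(0.969400+0.962400+0.921200+0.905900))/(1+3/80) = 8583/10000 ≈ 0.858300
step 6 [3y] bond c/2=3/160: DF=(1462891/1600000 − 3/160·(0.969400+0.962400+0.921200+0.905900+0.858300))/(1+3/160) = 13/16 ≈ 0.812500
step 7 [3.5y] bond c/2=17/800: DF=(7385519/8000000 − 17/800·(0.969400+0.962400+0.921200+0.905900+0.858300+0.812500))/(1+17/800) = 791/1000 ≈ 0.791000
step 8 [4y] bond c/2=1/80: DF=(6821/8000 − 1/80·(0.969400+0.962400+0.921200+0.905900+0.858300+0.812500+0.791000))/(1+1/80) = 7653/10000 ≈ 0.765300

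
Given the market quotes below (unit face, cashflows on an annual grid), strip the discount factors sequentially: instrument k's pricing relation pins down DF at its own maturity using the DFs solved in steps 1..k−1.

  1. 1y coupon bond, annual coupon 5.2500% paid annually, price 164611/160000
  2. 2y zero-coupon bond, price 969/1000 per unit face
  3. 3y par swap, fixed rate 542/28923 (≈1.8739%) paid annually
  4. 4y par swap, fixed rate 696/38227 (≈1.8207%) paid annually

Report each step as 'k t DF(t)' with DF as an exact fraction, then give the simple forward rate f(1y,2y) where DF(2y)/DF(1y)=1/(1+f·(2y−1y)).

1 1 391/400
2 2 969/1000
3 3 4729/5000
4 4 1163/1250
f(1y,2y) = ((391/400)/(969/1000) − 1)/(1) = 1/114 ≈ 0.8772%

step 1 [1y] bond c/1=21/400: DF=(164611/160000 − 21/400·(0))/(1+21/400) = 391/400 ≈ 0.977500
step 2 [2y] zero: DF = P = 969/1000 ≈ 0.969000
step 3 [3y] swap r/1=542/28923: DF=(1 − 542/28923·(0.977500+0.969000))/(1+542/28923) = 4729/5000 ≈ 0.945800
step 4 [4y] swap r/1=696/38227: DF=(1 − 696/38227·(0.977500+0.969000+0.945800))/(1+696/38227) = 1163/1250 ≈ 0.930400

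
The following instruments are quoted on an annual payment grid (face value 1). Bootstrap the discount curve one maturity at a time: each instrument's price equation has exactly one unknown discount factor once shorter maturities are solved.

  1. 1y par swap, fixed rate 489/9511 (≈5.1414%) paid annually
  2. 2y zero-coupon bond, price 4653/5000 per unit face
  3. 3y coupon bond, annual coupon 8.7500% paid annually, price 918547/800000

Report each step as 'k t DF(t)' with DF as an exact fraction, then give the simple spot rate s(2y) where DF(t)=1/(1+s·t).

step 1 [1y] swap r/1=489/9511: DF=(1 − 489/9511·(0))/(1+489/9511) = 9511/10000 ≈ 0.951100
step 2 [2y] zero: DF = P = 4653/5000 ≈ 0.930600
step 3 [3y] bond c/1=7/80: DF=(918547/800000 − 7/80·(0.951100+0.930600))/(1+7/80) = 2261/2500 ≈ 0.904400

1 1 9511/10000
2 2 4653/5000
3 3 2261/2500
s(2y) = (1/(4653/5000) − 1)/(2) = 347/9306 ≈ 3.7288%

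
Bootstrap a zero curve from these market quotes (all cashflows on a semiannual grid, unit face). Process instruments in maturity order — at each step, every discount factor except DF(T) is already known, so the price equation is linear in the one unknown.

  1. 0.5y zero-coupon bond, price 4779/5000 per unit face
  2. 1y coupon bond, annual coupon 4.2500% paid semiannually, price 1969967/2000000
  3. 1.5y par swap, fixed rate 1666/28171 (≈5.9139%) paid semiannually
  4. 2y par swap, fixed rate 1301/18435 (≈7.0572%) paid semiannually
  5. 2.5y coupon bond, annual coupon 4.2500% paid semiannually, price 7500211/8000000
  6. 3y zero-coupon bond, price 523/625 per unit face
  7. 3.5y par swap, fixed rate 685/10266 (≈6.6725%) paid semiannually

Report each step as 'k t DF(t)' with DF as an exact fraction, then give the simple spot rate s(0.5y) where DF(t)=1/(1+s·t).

1 1/2 4779/5000
2 1 4723/5000
3 3/2 9167/10000
4 2 8699/10000
5 5/2 8413/10000
6 3 523/625
7 7/2 1589/2000
s(0.5y) = (1/(4779/5000) − 1)/(1/2) = 442/4779 ≈ 9.2488%

step 1 [0.5y] zero: DF = P = 4779/5000 ≈ 0.955800
step 2 [1y] bond c/2=17/800: DF=(1969967/2000000 − 17/800·(0.955800))/(1+17/800) = 4723/5000 ≈ 0.944600
step 3 [1.5y] swap r/2=833/28171: DF=(1 − 833/28171·(0.955800+0.944600))/(1+833/28171) = 9167/10000 ≈ 0.916700
step 4 [2y] swap r/2=1301/36870: DF=(1 − 1301/36870·(0.955800+0.944600+0.916700))/(1+1301/36870) = 8699/10000 ≈ 0.869900
step 5 [2.5y] bond c/2=17/800: DF=(7500211/8000000 − 17/800·(0.955800+0.944600+0.916700+0.869900))/(1+17/800) = 8413/10000 ≈ 0.841300
step 6 [3y] zero: DF = P = 523/625 ≈ 0.836800
step 7 [3.5y] swap r/2=685/20532: DF=(1 − 685/20532·(0.955800+0.944600+0.916700+0.869900+0.841300+0.836800))/(1+685/20532) = 1589/2000 ≈ 0.794500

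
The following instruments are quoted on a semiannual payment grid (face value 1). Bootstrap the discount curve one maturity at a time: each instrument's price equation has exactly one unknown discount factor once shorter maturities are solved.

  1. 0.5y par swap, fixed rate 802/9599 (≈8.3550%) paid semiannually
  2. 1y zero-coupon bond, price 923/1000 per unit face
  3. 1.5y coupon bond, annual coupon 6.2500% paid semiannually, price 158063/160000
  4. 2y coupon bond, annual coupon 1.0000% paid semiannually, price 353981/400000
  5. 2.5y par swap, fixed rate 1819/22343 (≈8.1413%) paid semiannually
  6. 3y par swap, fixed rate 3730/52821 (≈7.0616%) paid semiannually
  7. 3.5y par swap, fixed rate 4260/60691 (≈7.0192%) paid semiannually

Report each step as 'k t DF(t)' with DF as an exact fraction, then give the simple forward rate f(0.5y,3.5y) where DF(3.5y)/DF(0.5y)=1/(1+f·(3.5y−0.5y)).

step 1 [0.5y] swap r/2=401/9599: DF=(1 − 401/9599·(0))/(1+401/9599) = 9599/10000 ≈ 0.959900
step 2 [1y] zero: DF = P = 923/1000 ≈ 0.923000
step 3 [1.5y] bond c/2=1/32: DF=(158063/160000 − 1/32·(0.959900+0.923000))/(1+1/32) = 9009/10000 ≈ 0.900900
step 4 [2y] bond c/2=1/200: DF=(353981/400000 − 1/200·(0.959900+0.923000+0.900900))/(1+1/200) = 8667/10000 ≈ 0.866700
step 5 [2.5y] swap r/2=1819/44686: DF=(1 − 1819/44686·(0.959900+0.923000+0.900900+0.866700))/(1+1819/44686) = 8181/10000 ≈ 0.818100
step 6 [3y] swap r/2=1865/52821: DF=(1 − 1865/52821·(0.959900+0.923000+0.900900+0.866700+0.818100))/(1+1865/52821) = 1627/2000 ≈ 0.813500
step 7 [3.5y] swap r/2=2130/60691: DF=(1 − 2130/60691·(0.959900+0.923000+0.900900+0.866700+0.818100+0.813500))/(1+2130/60691) = 787/1000 ≈ 0.787000

1 1/2 9599/10000
2 1 923/1000
3 3/2 9009/10000
4 2 8667/10000
5 5/2 8181/10000
6 3 1627/2000
7 7/2 787/1000
f(0.5y,3.5y) = ((9599/10000)/(787/1000) − 1)/(3) = 1729/23610 ≈ 7.3232%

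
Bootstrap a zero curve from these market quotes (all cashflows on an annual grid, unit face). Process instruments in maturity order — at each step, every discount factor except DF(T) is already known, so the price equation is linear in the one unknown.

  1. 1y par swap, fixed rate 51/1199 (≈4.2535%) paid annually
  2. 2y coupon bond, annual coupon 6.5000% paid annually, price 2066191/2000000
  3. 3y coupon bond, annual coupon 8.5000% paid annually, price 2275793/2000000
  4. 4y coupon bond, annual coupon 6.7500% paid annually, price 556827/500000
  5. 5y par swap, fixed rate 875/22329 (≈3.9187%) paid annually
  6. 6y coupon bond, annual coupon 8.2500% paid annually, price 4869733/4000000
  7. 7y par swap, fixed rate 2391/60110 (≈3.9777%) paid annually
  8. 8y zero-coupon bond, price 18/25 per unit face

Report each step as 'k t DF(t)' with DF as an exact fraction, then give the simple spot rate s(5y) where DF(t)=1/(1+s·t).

1 1 1199/1250
2 2 1823/2000
3 3 4511/5000
4 4 8679/10000
5 5 33/40
6 6 7843/10000
7 7 7609/10000
8 8 18/25
s(5y) = (1/(33/40) − 1)/(5) = 7/165 ≈ 4.2424%

step 1 [1y] swap r/1=51/1199: DF=(1 − 51/1199·(0))/(1+51/1199) = 1199/1250 ≈ 0.959200
step 2 [2y] bond c/1=13/200: DF=(2066191/2000000 − 13/200·(0.959200))/(1+13/200) = 1823/2000 ≈ 0.911500
step 3 [3y] bond c/1=17/200: DF=(2275793/2000000 − 17/200·(0.959200+0.911500))/(1+17/200) = 4511/5000 ≈ 0.902200
step 4 [4y] bond c/1=27/400: DF=(556827/500000 − 27/400·(0.959200+0.911500+0.902200))/(1+27/400) = 8679/10000 ≈ 0.867900
step 5 [5y] swap r/1=875/22329: DF=(1 − 875/22329·(0.959200+0.911500+0.902200+0.867900))/(1+875/22329) = 33/40 ≈ 0.825000
step 6 [6y] bond c/1=33/400: DF=(4869733/4000000 − 33/400·(0.959200+0.911500+0.902200+0.867900+0.825000))/(1+33/400) = 7843/10000 ≈ 0.784300
step 7 [7y] swap r/1=2391/60110: DF=(1 − 2391/60110·(0.959200+0.911500+0.902200+0.867900+0.825000+0.784300))/(1+2391/60110) = 7609/10000 ≈ 0.760900
step 8 [8y] zero: DF = P = 18/25 ≈ 0.720000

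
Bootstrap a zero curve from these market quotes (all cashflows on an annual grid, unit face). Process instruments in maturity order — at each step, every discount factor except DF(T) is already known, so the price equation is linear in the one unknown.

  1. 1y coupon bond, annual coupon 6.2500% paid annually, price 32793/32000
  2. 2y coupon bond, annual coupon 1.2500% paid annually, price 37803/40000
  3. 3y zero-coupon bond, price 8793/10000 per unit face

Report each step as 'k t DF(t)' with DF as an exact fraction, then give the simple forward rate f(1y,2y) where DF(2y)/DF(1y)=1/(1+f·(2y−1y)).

1 1 1929/2000
2 2 1843/2000
3 3 8793/10000
f(1y,2y) = ((1929/2000)/(1843/2000) − 1)/(1) = 86/1843 ≈ 4.6663%

step 1 [1y] bond c/1=1/16: DF=(32793/32000 − 1/16·(0))/(1+1/16) = 1929/2000 ≈ 0.964500
step 2 [2y] bond c/1=1/80: DF=(37803/40000 − 1/80·(0.964500))/(1+1/80) = 1843/2000 ≈ 0.921500
step 3 [3y] zero: DF = P = 8793/10000 ≈ 0.879300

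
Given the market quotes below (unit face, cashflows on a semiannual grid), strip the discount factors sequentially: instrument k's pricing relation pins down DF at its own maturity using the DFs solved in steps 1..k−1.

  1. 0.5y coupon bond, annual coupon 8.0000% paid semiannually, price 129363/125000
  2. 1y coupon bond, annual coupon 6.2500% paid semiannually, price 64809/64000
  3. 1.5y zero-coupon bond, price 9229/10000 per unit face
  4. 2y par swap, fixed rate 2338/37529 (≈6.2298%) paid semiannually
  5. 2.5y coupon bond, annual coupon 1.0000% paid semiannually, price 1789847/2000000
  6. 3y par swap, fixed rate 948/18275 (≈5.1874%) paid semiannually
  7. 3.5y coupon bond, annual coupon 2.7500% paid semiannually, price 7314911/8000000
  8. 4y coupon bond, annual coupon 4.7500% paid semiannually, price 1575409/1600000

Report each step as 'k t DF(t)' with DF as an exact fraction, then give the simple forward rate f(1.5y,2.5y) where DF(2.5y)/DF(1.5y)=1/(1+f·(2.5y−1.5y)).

step 1 [0.5y] bond c/2=1/25: DF=(129363/125000 − 1/25·(0))/(1+1/25) = 9951/10000 ≈ 0.995100
step 2 [1y] bond c/2=1/32: DF=(64809/64000 − 1/32·(0.995100))/(1+1/32) = 4759/5000 ≈ 0.951800
step 3 [1.5y] zero: DF = P = 9229/10000 ≈ 0.922900
step 4 [2y] swap r/2=1169/37529: DF=(1 − 1169/37529·(0.995100+0.951800+0.922900))/(1+1169/37529) = 8831/10000 ≈ 0.883100
step 5 [2.5y] bond c/2=1/200: DF=(1789847/2000000 − 1/200·(0.995100+0.951800+0.922900+0.883100))/(1+1/200) = 4359/5000 ≈ 0.871800
step 6 [3y] swap r/2=474/18275: DF=(1 − 474/18275·(0.995100+0.951800+0.922900+0.883100+0.871800))/(1+474/18275) = 4289/5000 ≈ 0.857800
step 7 [3.5y] bond c/2=11/800: DF=(7314911/8000000 − 11/800·(0.995100+0.951800+0.922900+0.883100+0.871800+0.857800))/(1+11/800) = 2069/2500 ≈ 0.827600
step 8 [4y] bond c/2=19/800: DF=(1575409/1600000 − 19/800·(0.995100+0.951800+0.922900+0.883100+0.871800+0.857800+0.827600))/(1+19/800) = 4077/5000 ≈ 0.815400

1 1/2 9951/10000
2 1 4759/5000
3 3/2 9229/10000
4 2 8831/10000
5 5/2 4359/5000
6 3 4289/5000
7 7/2 2069/2500
8 4 4077/5000
f(1.5y,2.5y) = ((9229/10000)/(4359/5000) − 1)/(1) = 511/8718 ≈ 5.8614%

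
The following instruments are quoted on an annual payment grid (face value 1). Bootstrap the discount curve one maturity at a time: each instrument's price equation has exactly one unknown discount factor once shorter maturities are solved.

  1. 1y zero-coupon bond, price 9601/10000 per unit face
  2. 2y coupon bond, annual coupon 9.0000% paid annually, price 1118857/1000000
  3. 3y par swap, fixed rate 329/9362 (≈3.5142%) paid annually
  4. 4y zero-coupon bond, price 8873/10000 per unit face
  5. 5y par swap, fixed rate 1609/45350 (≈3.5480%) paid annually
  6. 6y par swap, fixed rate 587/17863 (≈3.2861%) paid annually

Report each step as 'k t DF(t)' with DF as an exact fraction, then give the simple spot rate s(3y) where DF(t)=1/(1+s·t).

step 1 [1y] zero: DF = P = 9601/10000 ≈ 0.960100
step 2 [2y] bond c/1=9/100: DF=(1118857/1000000 − 9/100·(0.960100))/(1+9/100) = 592/625 ≈ 0.947200
step 3 [3y] swap r/1=329/9362: DF=(1 − 329/9362·(0.960100+0.947200))/(1+329/9362) = 9013/10000 ≈ 0.901300
step 4 [4y] zero: DF = P = 8873/10000 ≈ 0.887300
step 5 [5y] swap r/1=1609/45350: DF=(1 − 1609/45350·(0.960100+0.947200+0.901300+0.887300))/(1+1609/45350) = 8391/10000 ≈ 0.839100
step 6 [6y] swap r/1=587/17863: DF=(1 − 587/17863·(0.960100+0.947200+0.901300+0.887300+0.839100))/(1+587/17863) = 8239/10000 ≈ 0.823900

1 1 9601/10000
2 2 592/625
3 3 9013/10000
4 4 8873/10000
5 5 8391/10000
6 6 8239/10000
s(3y) = (1/(9013/10000) − 1)/(3) = 329/9013 ≈ 3.6503%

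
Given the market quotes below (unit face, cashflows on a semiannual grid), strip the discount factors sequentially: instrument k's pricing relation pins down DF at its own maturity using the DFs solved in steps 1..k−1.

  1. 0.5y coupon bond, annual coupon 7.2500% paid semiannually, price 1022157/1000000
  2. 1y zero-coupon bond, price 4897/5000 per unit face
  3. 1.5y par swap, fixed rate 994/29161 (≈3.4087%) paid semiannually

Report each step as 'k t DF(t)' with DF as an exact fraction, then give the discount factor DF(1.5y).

step 1 [0.5y] bond c/2=29/800: DF=(1022157/1000000 − 29/800·(0))/(1+29/800) = 1233/1250 ≈ 0.986400
step 2 [1y] zero: DF = P = 4897/5000 ≈ 0.979400
step 3 [1.5y] swap r/2=497/29161: DF=(1 − 497/29161·(0.986400+0.979400))/(1+497/29161) = 9503/10000 ≈ 0.950300

1 1/2 1233/1250
2 1 4897/5000
3 3/2 9503/10000
DF(1.5y) = 9503/10000 ≈ 0.950300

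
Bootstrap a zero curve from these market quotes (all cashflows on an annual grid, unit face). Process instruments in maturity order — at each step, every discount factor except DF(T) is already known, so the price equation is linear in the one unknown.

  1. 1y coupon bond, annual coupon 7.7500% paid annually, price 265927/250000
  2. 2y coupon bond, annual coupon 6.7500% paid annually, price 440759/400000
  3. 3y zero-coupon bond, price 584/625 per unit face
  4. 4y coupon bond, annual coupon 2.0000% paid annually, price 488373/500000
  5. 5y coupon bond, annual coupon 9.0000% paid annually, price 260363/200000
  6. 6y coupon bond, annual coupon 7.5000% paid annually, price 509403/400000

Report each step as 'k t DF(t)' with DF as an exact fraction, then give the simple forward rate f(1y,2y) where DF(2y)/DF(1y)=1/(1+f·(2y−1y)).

1 1 617/625
2 2 4849/5000
3 3 584/625
4 4 9009/10000
5 5 2203/2500
6 6 4293/5000
f(1y,2y) = ((617/625)/(4849/5000) − 1)/(1) = 87/4849 ≈ 1.7942%

step 1 [1y] bond c/1=31/400: DF=(265927/250000 − 31/400·(0))/(1+31/400) = 617/625 ≈ 0.987200
step 2 [2y] bond c/1=27/400: DF=(440759/400000 − 27/400·(0.987200))/(1+27/400) = 4849/5000 ≈ 0.969800
step 3 [3y] zero: DF = P = 584/625 ≈ 0.934400
step 4 [4y] bond c/1=1/50: DF=(488373/500000 − 1/50·(0.987200+0.969800+0.934400))/(1+1/50) = 9009/10000 ≈ 0.900900
step 5 [5y] bond c/1=9/100: DF=(260363/200000 − 9/100·(0.987200+0.969800+0.934400+0.900900))/(1+9/100) = 2203/2500 ≈ 0.881200
step 6 [6y] bond c/1=3/40: DF=(509403/400000 − 3/40·(0.987200+0.969800+0.934400+0.900900+0.881200))/(1+3/40) = 4293/5000 ≈ 0.858600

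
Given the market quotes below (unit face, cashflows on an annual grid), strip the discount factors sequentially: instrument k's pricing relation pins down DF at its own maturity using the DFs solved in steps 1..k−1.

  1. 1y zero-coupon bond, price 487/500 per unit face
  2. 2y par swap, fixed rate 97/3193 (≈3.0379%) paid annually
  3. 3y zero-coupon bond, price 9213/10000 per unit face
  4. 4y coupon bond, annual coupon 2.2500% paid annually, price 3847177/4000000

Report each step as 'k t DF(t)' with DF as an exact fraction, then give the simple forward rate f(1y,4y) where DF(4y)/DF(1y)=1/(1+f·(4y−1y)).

step 1 [1y] zero: DF = P = 487/500 ≈ 0.974000
step 2 [2y] swap r/1=97/3193: DF=(1 − 97/3193·(0.974000))/(1+97/3193) = 4709/5000 ≈ 0.941800
step 3 [3y] zero: DF = P = 9213/10000 ≈ 0.921300
step 4 [4y] bond c/1=9/400: DF=(3847177/4000000 − 9/400·(0.974000+0.941800+0.921300))/(1+9/400) = 4391/5000 ≈ 0.878200

1 1 487/500
2 2 4709/5000
3 3 9213/10000
4 4 4391/5000
f(1y,4y) = ((487/500)/(4391/5000) − 1)/(3) = 479/13173 ≈ 3.6362%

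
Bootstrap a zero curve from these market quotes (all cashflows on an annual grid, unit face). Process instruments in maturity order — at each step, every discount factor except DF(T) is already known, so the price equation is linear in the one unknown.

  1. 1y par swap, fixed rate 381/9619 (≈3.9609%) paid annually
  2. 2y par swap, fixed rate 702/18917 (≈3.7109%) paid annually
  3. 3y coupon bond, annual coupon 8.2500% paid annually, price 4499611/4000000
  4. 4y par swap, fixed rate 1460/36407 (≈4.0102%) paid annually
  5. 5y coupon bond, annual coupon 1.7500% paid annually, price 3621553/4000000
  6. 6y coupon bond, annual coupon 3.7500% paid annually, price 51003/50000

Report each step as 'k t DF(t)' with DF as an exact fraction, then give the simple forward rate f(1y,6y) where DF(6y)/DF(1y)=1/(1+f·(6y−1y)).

1 1 9619/10000
2 2 4649/5000
3 3 179/200
4 4 427/500
5 5 517/625
6 6 8217/10000
f(1y,6y) = ((9619/10000)/(8217/10000) − 1)/(5) = 1402/41085 ≈ 3.4124%

step 1 [1y] swap r/1=381/9619: DF=(1 − 381/9619·(0))/(1+381/9619) = 9619/10000 ≈ 0.961900
step 2 [2y] swap r/1=702/18917: DF=(1 − 702/18917·(0.961900))/(1+702/18917) = 4649/5000 ≈ 0.929800
step 3 [3y] bond c/1=33/400: DF=(4499611/4000000 − 33/400·(0.961900+0.929800))/(1+33/400) = 179/200 ≈ 0.895000
step 4 [4y] swap r/1=1460/36407: DF=(1 − 1460/36407·(0.961900+0.929800+0.895000))/(1+1460/36407) = 427/500 ≈ 0.854000
step 5 [5y] bond c/1=7/400: DF=(3621553/4000000 − 7/400·(0.961900+0.929800+0.895000+0.854000))/(1+7/400) = 517/625 ≈ 0.827200
step 6 [6y] bond c/1=3/80: DF=(51003/50000 − 3/80·(0.961900+0.929800+0.895000+0.854000+0.827200))/(1+3/80) = 8217/10000 ≈ 0.821700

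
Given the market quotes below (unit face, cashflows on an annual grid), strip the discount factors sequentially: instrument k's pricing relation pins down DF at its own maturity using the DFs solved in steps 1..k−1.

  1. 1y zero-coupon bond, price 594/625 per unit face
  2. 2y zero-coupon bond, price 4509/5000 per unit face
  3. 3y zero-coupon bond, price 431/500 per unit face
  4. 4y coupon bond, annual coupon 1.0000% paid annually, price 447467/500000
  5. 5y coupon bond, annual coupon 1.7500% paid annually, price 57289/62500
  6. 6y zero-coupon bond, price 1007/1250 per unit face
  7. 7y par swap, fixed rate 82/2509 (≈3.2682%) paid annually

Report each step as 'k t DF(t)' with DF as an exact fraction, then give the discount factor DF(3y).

1 1 594/625
2 2 4509/5000
3 3 431/500
4 4 537/625
5 5 4197/5000
6 6 1007/1250
7 7 502/625
DF(3y) = 431/500 ≈ 0.862000

step 1 [1y] zero: DF = P = 594/625 ≈ 0.950400
step 2 [2y] zero: DF = P = 4509/5000 ≈ 0.901800
step 3 [3y] zero: DF = P = 431/500 ≈ 0.862000
step 4 [4y] bond c/1=1/100: DF=(447467/500000 − 1/100·(0.950400+0.901800+0.862000))/(1+1/100) = 537/625 ≈ 0.859200
step 5 [5y] bond c/1=7/400: DF=(57289/62500 − 7/400·(0.950400+0.901800+0.862000+0.859200))/(1+7/400) = 4197/5000 ≈ 0.839400
step 6 [6y] zero: DF = P = 1007/1250 ≈ 0.805600
step 7 [7y] swap r/1=82/2509: DF=(1 − 82/2509·(0.950400+0.901800+0.862000+0.859200+0.839400+0.805600))/(1+82/2509) = 502/625 ≈ 0.803200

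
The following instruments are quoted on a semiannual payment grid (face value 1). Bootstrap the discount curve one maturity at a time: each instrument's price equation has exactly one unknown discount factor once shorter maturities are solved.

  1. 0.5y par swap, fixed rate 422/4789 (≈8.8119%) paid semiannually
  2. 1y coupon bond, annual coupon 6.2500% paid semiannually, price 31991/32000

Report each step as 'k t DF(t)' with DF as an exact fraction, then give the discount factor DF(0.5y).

1 1/2 4789/5000
2 1 2351/2500
DF(0.5y) = 4789/5000 ≈ 0.957800

step 1 [0.5y] swap r/2=211/4789: DF=(1 − 211/4789·(0))/(1+211/4789) = 4789/5000 ≈ 0.957800
step 2 [1y] bond c/2=1/32: DF=(31991/32000 − 1/32·(0.957800))/(1+1/32) = 2351/2500 ≈ 0.940400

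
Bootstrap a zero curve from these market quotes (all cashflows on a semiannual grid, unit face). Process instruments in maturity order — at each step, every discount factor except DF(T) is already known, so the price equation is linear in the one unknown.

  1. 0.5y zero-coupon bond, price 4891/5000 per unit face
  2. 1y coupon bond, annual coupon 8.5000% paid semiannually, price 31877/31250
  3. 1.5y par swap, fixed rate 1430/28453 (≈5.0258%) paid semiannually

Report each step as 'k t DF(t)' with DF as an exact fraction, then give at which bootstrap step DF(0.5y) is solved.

step 1 [0.5y] zero: DF = P = 4891/5000 ≈ 0.978200
step 2 [1y] bond c/2=17/400: DF=(31877/31250 − 17/400·(0.978200))/(1+17/400) = 4693/5000 ≈ 0.938600
step 3 [1.5y] swap r/2=715/28453: DF=(1 − 715/28453·(0.978200+0.938600))/(1+715/28453) = 1857/2000 ≈ 0.928500

1 1/2 4891/5000
2 1 4693/5000
3 3/2 1857/2000
DF(0.5y) is solved at step 1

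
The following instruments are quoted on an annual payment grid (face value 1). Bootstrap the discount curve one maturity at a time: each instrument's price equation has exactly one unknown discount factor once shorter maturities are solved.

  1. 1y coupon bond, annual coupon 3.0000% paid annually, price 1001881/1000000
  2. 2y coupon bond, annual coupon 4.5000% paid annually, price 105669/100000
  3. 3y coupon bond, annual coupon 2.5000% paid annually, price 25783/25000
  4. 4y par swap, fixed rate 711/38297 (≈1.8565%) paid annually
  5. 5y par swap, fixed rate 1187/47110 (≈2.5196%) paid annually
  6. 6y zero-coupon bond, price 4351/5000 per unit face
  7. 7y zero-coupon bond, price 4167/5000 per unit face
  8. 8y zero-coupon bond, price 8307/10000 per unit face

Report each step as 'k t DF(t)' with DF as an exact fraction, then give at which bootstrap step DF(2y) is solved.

1 1 9727/10000
2 2 9693/10000
3 3 2397/2500
4 4 9289/10000
5 5 8813/10000
6 6 4351/5000
7 7 4167/5000
8 8 8307/10000
DF(2y) is solved at step 2

step 1 [1y] bond c/1=3/100: DF=(1001881/1000000 − 3/100·(0))/(1+3/100) = 9727/10000 ≈ 0.972700
step 2 [2y] bond c/1=9/200: DF=(105669/100000 − 9/200·(0.972700))/(1+9/200) = 9693/10000 ≈ 0.969300
step 3 [3y] bond c/1=1/40: DF=(25783/25000 − 1/40·(0.972700+0.969300))/(1+1/40) = 2397/2500 ≈ 0.958800
step 4 [4y] swap r/1=711/38297: DF=(1 − 711/38297·(0.972700+0.969300+0.958800))/(1+711/38297) = 9289/10000 ≈ 0.928900
step 5 [5y] swap r/1=1187/47110: DF=(1 − 1187/47110·(0.972700+0.969300+0.958800+0.928900))/(1+1187/47110) = 8813/10000 ≈ 0.881300
step 6 [6y] zero: DF = P = 4351/5000 ≈ 0.870200
step 7 [7y] zero: DF = P = 4167/5000 ≈ 0.833400
step 8 [8y] zero: DF = P = 8307/10000 ≈ 0.830700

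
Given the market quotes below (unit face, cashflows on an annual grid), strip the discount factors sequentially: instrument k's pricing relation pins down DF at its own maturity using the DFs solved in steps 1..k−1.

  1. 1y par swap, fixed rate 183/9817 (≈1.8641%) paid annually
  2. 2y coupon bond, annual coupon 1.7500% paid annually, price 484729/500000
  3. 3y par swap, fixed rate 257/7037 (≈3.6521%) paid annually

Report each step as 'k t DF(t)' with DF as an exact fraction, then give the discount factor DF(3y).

step 1 [1y] swap r/1=183/9817: DF=(1 − 183/9817·(0))/(1+183/9817) = 9817/10000 ≈ 0.981700
step 2 [2y] bond c/1=7/400: DF=(484729/500000 − 7/400·(0.981700))/(1+7/400) = 9359/10000 ≈ 0.935900
step 3 [3y] swap r/1=257/7037: DF=(1 − 257/7037·(0.981700+0.935900))/(1+257/7037) = 2243/2500 ≈ 0.897200

1 1 9817/10000
2 2 9359/10000
3 3 2243/2500
DF(3y) = 2243/2500 ≈ 0.897200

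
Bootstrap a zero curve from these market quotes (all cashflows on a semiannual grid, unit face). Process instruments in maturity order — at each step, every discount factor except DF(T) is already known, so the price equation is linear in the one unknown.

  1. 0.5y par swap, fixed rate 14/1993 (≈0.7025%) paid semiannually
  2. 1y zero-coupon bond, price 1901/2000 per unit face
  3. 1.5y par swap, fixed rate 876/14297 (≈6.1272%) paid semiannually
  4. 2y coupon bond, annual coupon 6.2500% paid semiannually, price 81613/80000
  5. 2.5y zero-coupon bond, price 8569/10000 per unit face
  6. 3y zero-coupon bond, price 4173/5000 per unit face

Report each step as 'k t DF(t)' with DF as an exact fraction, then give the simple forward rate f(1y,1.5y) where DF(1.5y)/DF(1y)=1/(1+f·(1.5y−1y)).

1 1/2 1993/2000
2 1 1901/2000
3 3/2 2281/2500
4 2 4513/5000
5 5/2 8569/10000
6 3 4173/5000
f(1y,1.5y) = ((1901/2000)/(2281/2500) − 1)/(1/2) = 381/4562 ≈ 8.3516%

step 1 [0.5y] swap r/2=7/1993: DF=(1 − 7/1993·(0))/(1+7/1993) = 1993/2000 ≈ 0.996500
step 2 [1y] zero: DF = P = 1901/2000 ≈ 0.950500
step 3 [1.5y] swap r/2=438/14297: DF=(1 − 438/14297·(0.996500+0.950500))/(1+438/14297) = 2281/2500 ≈ 0.912400
step 4 [2y] bond c/2=1/32: DF=(81613/80000 − 1/32·(0.996500+0.950500+0.912400))/(1+1/32) = 4513/5000 ≈ 0.902600
step 5 [2.5y] zero: DF = P = 8569/10000 ≈ 0.856900
step 6 [3y] zero: DF = P = 4173/5000 ≈ 0.834600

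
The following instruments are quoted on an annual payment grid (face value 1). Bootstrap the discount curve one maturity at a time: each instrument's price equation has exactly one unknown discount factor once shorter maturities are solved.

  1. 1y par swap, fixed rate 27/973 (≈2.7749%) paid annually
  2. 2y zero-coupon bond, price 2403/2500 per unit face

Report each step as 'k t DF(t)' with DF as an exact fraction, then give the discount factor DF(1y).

step 1 [1y] swap r/1=27/973: DF=(1 − 27/973·(0))/(1+27/973) = 973/1000 ≈ 0.973000
step 2 [2y] zero: DF = P = 2403/2500 ≈ 0.961200

1 1 973/1000
2 2 2403/2500
DF(1y) = 973/1000 ≈ 0.973000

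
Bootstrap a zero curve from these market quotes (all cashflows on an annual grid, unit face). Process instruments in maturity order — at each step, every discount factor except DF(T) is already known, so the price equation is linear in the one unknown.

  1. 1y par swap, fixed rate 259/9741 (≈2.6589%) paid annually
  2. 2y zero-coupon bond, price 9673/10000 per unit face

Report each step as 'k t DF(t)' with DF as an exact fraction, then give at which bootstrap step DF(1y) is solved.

step 1 [1y] swap r/1=259/9741: DF=(1 − 259/9741·(0))/(1+259/9741) = 9741/10000 ≈ 0.974100
step 2 [2y] zero: DF = P = 9673/10000 ≈ 0.967300

1 1 9741/10000
2 2 9673/10000
DF(1y) is solved at step 1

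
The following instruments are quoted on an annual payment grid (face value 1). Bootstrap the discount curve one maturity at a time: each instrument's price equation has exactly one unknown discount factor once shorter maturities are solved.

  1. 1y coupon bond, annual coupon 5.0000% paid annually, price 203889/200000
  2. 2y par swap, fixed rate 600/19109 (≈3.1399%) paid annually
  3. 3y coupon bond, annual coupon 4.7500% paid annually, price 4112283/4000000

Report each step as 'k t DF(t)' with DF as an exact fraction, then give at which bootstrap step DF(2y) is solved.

step 1 [1y] bond c/1=1/20: DF=(203889/200000 − 1/20·(0))/(1+1/20) = 9709/10000 ≈ 0.970900
step 2 [2y] swap r/1=600/19109: DF=(1 − 600/19109·(0.970900))/(1+600/19109) = 47/50 ≈ 0.940000
step 3 [3y] bond c/1=19/400: DF=(4112283/4000000 − 19/400·(0.970900+0.940000))/(1+19/400) = 2237/2500 ≈ 0.894800

1 1 9709/10000
2 2 47/50
3 3 2237/2500
DF(2y) is solved at step 2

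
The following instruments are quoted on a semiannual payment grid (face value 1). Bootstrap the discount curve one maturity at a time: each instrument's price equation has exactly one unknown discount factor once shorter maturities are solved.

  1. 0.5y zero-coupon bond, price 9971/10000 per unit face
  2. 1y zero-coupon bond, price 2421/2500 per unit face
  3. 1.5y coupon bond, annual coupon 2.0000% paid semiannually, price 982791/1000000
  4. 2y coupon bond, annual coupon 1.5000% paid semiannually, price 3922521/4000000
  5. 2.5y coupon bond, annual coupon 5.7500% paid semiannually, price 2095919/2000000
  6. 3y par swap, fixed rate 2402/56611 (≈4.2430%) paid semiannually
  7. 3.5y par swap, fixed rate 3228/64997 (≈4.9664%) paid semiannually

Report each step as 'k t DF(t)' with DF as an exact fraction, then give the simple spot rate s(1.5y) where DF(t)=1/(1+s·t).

step 1 [0.5y] zero: DF = P = 9971/10000 ≈ 0.997100
step 2 [1y] zero: DF = P = 2421/2500 ≈ 0.968400
step 3 [1.5y] bond c/2=1/100: DF=(982791/1000000 − 1/100·(0.997100+0.968400))/(1+1/100) = 596/625 ≈ 0.953600
step 4 [2y] bond c/2=3/400: DF=(3922521/4000000 − 3/400·(0.997100+0.968400+0.953600))/(1+3/400) = 2379/2500 ≈ 0.951600
step 5 [2.5y] bond c/2=23/800: DF=(2095919/2000000 − 23/800·(0.997100+0.968400+0.953600+0.951600))/(1+23/800) = 1821/2000 ≈ 0.910500
step 6 [3y] swap r/2=1201/56611: DF=(1 − 1201/56611·(0.997100+0.968400+0.953600+0.951600+0.910500))/(1+1201/56611) = 8799/10000 ≈ 0.879900
step 7 [3.5y] swap r/2=1614/64997: DF=(1 − 1614/64997·(0.997100+0.968400+0.953600+0.951600+0.910500+0.879900))/(1+1614/64997) = 4193/5000 ≈ 0.838600

1 1/2 9971/10000
2 1 2421/2500
3 3/2 596/625
4 2 2379/2500
5 5/2 1821/2000
6 3 8799/10000
7 7/2 4193/5000
s(1.5y) = (1/(596/625) − 1)/(3/2) = 29/894 ≈ 3.2438%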